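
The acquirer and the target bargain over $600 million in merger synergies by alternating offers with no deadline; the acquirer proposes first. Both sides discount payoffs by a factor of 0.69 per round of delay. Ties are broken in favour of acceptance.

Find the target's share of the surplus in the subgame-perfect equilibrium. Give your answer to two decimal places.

In a stationary SPE each proposer offers the other exactly their discounted continuation value.
If the acquirer keeps x when proposing and the target keeps y when proposing, then x = 600 − 0.69y and y = 600 − 0.69x.
Solving: x = 600(1 − 0.69) / (1 − 0.69·0.69) = 186 / 0.5239 ≈ 355.0296.
The target gets 600 − 355.0296 ≈ 244.9704.

244.97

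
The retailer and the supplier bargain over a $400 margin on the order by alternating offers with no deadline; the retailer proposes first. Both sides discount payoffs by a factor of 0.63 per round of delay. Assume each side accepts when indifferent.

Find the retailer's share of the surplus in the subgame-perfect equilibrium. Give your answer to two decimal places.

245.40

When the retailer proposes, the supplier accepts any offer worth at least 0.63 times what the supplier would get by proposing next round; and vice versa.
This gives x = 400 − 0.63y and y = 400 − 0.63x, where x and y are each side's share when it proposes.
Hence (1 − 0.63·0.63)x = 400(1 − 0.63), i.e. 0.6031·x = 148.
x ≈ 245.3988; the supplier's share is 400 − x ≈ 154.6012.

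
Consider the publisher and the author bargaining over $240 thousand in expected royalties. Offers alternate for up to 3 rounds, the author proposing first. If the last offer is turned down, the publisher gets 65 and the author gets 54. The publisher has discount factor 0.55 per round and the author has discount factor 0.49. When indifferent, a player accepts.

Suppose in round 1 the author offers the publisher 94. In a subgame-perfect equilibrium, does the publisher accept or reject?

Work out the publisher's continuation value if the offer is rejected.
Round 3 (the author proposes): the publisher gets 65 if talks fail, so the author offers 65 and keeps 175.
Round 2 (the publisher proposes): the author can get 175 next round, worth 0.49 × 175 = 85.75 now; the publisher offers that and keeps 154.25.
So by rejecting in round 1, the publisher gets 154.25 next round, worth 0.55 × 154.25 = 84.8375 now.
Offer 94 ≥ 84.8375, so the publisher accepts.

Accept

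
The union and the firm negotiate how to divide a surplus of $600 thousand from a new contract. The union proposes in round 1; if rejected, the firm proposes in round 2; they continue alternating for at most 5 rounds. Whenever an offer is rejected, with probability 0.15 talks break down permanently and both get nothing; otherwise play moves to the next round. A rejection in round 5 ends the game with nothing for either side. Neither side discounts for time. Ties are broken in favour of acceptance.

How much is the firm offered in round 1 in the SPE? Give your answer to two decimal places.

By backward induction:
Round 5 (the union proposes): the firm will accept anything ≥ 0, so the union offers 0 and keeps 600.
Round 4 (the firm proposes): rejecting gives the union an expected 0.85 × 600 = 510; the firm offers that and keeps 90.
Round 3 (the union proposes): rejecting gives the firm an expected 0.85 × 90 = 76.5, so the union offers 76.5, keeping 523.5.
Round 2 (the firm proposes): rejecting gives the union an expected 0.85 × 523.5 = 444.975, so the firm offers 444.975, keeping 155.025.
Round 1 (the union proposes): rejecting gives the firm an expected 0.85 × 155.025 = 131.77125. The union offers 131.77125 and keeps 600 − 131.77125 = 468.22875.

131.77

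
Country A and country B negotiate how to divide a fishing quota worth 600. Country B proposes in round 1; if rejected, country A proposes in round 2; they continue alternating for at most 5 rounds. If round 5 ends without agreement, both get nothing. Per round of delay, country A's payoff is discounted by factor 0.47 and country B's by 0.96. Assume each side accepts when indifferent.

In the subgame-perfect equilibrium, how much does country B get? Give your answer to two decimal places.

583.63

Round 5 (country B proposes): country A will accept anything ≥ 0, so country B offers 0 and keeps 600.
Round 4 (country A proposes): country B can get 600 next round, worth 0.96 × 600 = 576 now, so country A offers 576, keeping 24.
Round 3 (country B proposes): country A can get 24 next round, worth 0.47 × 24 = 11.28 now. Country B offers 11.28 and keeps 600 − 11.28 = 588.72.
Round 2 (country A proposes): country B can get 588.72 next round, worth 0.96 × 588.72 = 565.1712 now; country A offers that and keeps 34.8288.
Round 1 (country B proposes): country A can get 34.8288 next round, worth 0.47 × 34.8288 = 16.369536 now; country B offers that and keeps 583.630464.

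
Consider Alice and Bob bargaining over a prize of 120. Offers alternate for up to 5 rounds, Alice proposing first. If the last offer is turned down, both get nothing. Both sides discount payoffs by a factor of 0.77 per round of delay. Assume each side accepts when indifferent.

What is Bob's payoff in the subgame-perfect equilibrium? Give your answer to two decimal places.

33.85

Round 5 (Alice proposes): rejection yields 0 for Bob; Alice offers 0 and keeps 120.
Round 4 (Bob proposes): Alice can get 120 next round, worth 0.77 × 120 = 92.4 now; Bob offers that and keeps 27.6.
Round 3 (Alice proposes): Bob can get 27.6 next round, worth 0.77 × 27.6 = 21.252 now. Alice offers 21.252 and keeps 120 − 21.252 = 98.748.
Round 2 (Bob proposes): Alice can get 98.748 next round, worth 0.77 × 98.748 = 76.03596 now. Bob offers 76.03596 and keeps 120 − 76.03596 = 43.96404.
Round 1 (Alice proposes): Bob can get 43.96404 next round, worth 0.77 × 43.96404 = 33.8523108 now, so Alice offers 33.8523108, keeping 86.1476892.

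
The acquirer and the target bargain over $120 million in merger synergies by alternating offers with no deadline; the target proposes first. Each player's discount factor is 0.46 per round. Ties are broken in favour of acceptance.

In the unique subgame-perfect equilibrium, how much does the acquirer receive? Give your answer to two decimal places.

37.81

In a stationary SPE each proposer offers the other exactly their discounted continuation value.
If the target keeps x when proposing and the acquirer keeps y when proposing, then x = 120 − 0.46y and y = 120 − 0.46x.
Solving: x = 120(1 − 0.46) / (1 − 0.46·0.46) = 64.8 / 0.7884 ≈ 82.1918.
The acquirer gets 120 − 82.1918 ≈ 37.8082.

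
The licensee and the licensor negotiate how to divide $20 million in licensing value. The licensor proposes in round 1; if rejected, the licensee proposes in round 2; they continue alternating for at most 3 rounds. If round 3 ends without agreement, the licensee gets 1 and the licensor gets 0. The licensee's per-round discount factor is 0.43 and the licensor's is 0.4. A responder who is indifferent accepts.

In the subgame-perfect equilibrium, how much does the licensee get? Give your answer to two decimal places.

Round 3 (the licensor proposes): the licensee gets 1 if talks fail, so the licensor offers 1 and keeps 19.
Round 2 (the licensee proposes): the licensor can get 19 next round, worth 0.4 × 19 = 7.6 now; the licensee offers that and keeps 12.4.
Round 1 (the licensor proposes): the licensee can get 12.4 next round, worth 0.43 × 12.4 = 5.332 now. The licensor offers 5.332 and keeps 20 − 5.332 = 14.668.

5.33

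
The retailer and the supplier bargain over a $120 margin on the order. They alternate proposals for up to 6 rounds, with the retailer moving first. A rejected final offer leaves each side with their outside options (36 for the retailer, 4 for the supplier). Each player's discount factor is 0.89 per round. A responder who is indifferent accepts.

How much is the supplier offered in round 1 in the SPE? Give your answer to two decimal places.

Round 6 (the supplier proposes): the retailer gets 36 if talks fail, so the supplier offers 36 and keeps 84.
Round 5 (the retailer proposes): the supplier can get 84 next round, worth 0.89 × 84 = 74.76 now. The retailer offers 74.76 and keeps 120 − 74.76 = 45.24.
Round 4 (the supplier proposes): the retailer can get 45.24 next round, worth 0.89 × 45.24 = 40.2636 now. The supplier offers 40.2636 and keeps 120 − 40.2636 = 79.7364.
Round 3 (the retailer proposes): the supplier can get 79.7364 next round, worth 0.89 × 79.7364 = 70.965396 now; the retailer offers that and keeps 49.034604.
Round 2 (the supplier proposes): the retailer can get 49.034604 next round, worth 0.89 × 49.034604 = 43.64079756 now; the supplier offers that and keeps 76.35920244.
Round 1 (the retailer proposes): the supplier can get 76.35920244 next round, worth 0.89 × 76.35920244 = 67.9596901716 now, so the retailer offers 67.9596901716, keeping 52.0403098284.

67.96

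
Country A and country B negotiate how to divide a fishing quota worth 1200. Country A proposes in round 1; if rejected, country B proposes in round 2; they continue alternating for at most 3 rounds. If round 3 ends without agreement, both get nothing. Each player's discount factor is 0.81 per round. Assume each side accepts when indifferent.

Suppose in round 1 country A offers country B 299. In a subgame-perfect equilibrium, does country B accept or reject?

Accept

Round 3 (country A proposes): rejection yields 0 for country B; country A offers 0 and keeps 1200.
Round 2 (country B proposes): country A can get 1200 next round, worth 0.81 × 1200 = 972 now; country B offers that and keeps 228.
So by rejecting in round 1, country B gets 228 next round, worth 0.81 × 228 = 184.68 now.
Offer 299 ≥ 184.68, so country B accepts.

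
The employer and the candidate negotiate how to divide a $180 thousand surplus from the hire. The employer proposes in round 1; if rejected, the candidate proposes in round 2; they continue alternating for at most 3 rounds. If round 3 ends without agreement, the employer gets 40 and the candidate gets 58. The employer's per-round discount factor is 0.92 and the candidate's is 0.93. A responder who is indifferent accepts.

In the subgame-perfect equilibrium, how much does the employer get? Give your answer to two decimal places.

Work backward from the last round.
Round 3 (the employer proposes): the candidate gets 58 if talks fail, so the employer offers 58 and keeps 122.
Round 2 (the candidate proposes): the employer can get 122 next round, worth 0.92 × 122 = 112.24 now. The candidate offers 112.24 and keeps 180 − 112.24 = 67.76.
Round 1 (the employer proposes): the candidate can get 67.76 next round, worth 0.93 × 67.76 = 63.0168 now, so the employer offers 63.0168, keeping 116.9832.

116.98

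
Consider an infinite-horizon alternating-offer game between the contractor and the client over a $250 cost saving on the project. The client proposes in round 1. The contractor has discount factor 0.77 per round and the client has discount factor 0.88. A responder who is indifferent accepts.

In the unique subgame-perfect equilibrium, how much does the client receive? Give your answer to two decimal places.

178.35

In a stationary SPE each proposer offers the other exactly their discounted continuation value.
If the client keeps x when proposing and the contractor keeps y when proposing, then x = 250 − 0.77y and y = 250 − 0.88x.
Solving: x = 250(1 − 0.77) / (1 − 0.88·0.77) = 57.5 / 0.3224 ≈ 178.3499.
The contractor gets 250 − 178.3499 ≈ 71.6501.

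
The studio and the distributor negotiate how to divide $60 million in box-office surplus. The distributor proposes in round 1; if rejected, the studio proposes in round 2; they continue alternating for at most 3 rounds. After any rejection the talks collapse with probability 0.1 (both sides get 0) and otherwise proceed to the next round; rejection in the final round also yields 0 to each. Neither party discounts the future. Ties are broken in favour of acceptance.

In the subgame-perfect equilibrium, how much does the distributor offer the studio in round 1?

5.4

By backward induction:
Round 3 (the distributor proposes): rejection yields 0 for the studio; the distributor offers 0 and keeps 60.
Round 2 (the studio proposes): rejecting gives the distributor an expected 0.9 × 60 = 54; the studio offers that and keeps 6.
Round 1 (the distributor proposes): rejecting gives the studio an expected 0.9 × 6 = 5.4; the distributor offers that and keeps 54.6.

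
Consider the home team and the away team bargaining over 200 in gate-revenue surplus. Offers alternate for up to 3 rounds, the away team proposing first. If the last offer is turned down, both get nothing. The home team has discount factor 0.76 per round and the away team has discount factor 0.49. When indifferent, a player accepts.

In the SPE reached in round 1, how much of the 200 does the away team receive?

122.48

Round 3 (the away team proposes): the home team will accept anything ≥ 0, so the away team offers 0 and keeps 200.
Round 2 (the home team proposes): the away team can get 200 next round, worth 0.49 × 200 = 98 now, so the home team offers 98, keeping 102.
Round 1 (the away team proposes): the home team can get 102 next round, worth 0.76 × 102 = 77.52 now, so the away team offers 77.52, keeping 122.48.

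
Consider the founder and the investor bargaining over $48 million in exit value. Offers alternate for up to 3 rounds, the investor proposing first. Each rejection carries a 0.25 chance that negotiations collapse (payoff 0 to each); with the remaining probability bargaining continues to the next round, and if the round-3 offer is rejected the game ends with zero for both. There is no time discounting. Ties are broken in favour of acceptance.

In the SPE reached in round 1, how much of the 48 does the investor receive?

By backward induction:
Round 3 (the investor proposes): rejection yields 0 for the founder; the investor offers 0 and keeps 48.
Round 2 (the founder proposes): rejecting gives the investor an expected 0.75 × 48 = 36, so the founder offers 36, keeping 12.
Round 1 (the investor proposes): rejecting gives the founder an expected 0.75 × 12 = 9. The investor offers 9 and keeps 48 − 9 = 39.

39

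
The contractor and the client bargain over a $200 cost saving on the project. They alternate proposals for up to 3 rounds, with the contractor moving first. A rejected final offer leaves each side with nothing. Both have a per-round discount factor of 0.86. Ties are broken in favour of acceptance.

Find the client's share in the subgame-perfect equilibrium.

Round 3 (the contractor proposes): rejection yields 0 for the client; the contractor offers 0 and keeps 200.
Round 2 (the client proposes): the contractor can get 200 next round, worth 0.86 × 200 = 172 now. The client offers 172 and keeps 200 − 172 = 28.
Round 1 (the contractor proposes): the client can get 28 next round, worth 0.86 × 28 = 24.08 now, so the contractor offers 24.08, keeping 175.92.

24.08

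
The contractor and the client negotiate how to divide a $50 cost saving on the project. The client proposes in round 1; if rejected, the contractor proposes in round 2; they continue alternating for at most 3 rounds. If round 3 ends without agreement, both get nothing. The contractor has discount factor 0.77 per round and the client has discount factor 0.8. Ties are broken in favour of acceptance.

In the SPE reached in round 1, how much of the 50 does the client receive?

42.3

Round 3 (the client proposes): rejection yields 0 for the contractor; the client offers 0 and keeps 50.
Round 2 (the contractor proposes): the client can get 50 next round, worth 0.8 × 50 = 40 now; the contractor offers that and keeps 10.
Round 1 (the client proposes): the contractor can get 10 next round, worth 0.77 × 10 = 7.7 now; the client offers that and keeps 42.3.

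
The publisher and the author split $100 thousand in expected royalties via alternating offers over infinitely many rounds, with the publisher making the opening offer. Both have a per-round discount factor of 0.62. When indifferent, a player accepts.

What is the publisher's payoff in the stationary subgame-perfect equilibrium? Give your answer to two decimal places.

When the publisher proposes, the author accepts any offer worth at least 0.62 times what the author would get by proposing next round; and vice versa.
This gives x = 100 − 0.62y and y = 100 − 0.62x, where x and y are each side's share when it proposes.
Hence (1 − 0.62·0.62)x = 100(1 − 0.62), i.e. 0.6156·x = 38.
x ≈ 61.7284; the author's share is 100 − x ≈ 38.2716.

61.73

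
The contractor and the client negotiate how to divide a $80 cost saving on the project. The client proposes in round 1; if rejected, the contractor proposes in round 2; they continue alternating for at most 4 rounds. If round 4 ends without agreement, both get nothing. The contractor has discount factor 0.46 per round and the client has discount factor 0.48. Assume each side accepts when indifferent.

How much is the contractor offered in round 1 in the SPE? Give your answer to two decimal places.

Round 4 (the contractor proposes): rejection yields 0 for the client; the contractor offers 0 and keeps 80.
Round 3 (the client proposes): the contractor can get 80 next round, worth 0.46 × 80 = 36.8 now; the client offers that and keeps 43.2.
Round 2 (the contractor proposes): the client can get 43.2 next round, worth 0.48 × 43.2 = 20.736 now, so the contractor offers 20.736, keeping 59.264.
Round 1 (the client proposes): the contractor can get 59.264 next round, worth 0.46 × 59.264 = 27.26144 now, so the client offers 27.26144, keeping 52.73856.

27.26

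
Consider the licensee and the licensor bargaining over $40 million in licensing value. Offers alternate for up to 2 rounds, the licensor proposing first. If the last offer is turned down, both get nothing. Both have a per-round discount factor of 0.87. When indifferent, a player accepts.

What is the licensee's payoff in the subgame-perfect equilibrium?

34.8

By backward induction:
Round 2 (the licensee proposes): the licensor will accept anything ≥ 0, so the licensee offers 0 and keeps 40.
Round 1 (the licensor proposes): the licensee can get 40 next round, worth 0.87 × 40 = 34.8 now. The licensor offers 34.8 and keeps 40 − 34.8 = 5.2.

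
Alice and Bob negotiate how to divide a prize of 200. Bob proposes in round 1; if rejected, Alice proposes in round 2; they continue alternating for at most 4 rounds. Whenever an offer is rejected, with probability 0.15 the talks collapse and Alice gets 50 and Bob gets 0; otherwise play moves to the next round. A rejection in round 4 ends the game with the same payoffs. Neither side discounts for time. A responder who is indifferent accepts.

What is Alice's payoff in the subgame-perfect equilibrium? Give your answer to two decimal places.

161.24

Round 4 (Alice proposes): Bob will accept anything ≥ 0, so Alice offers 0 and keeps 200.
Round 3 (Bob proposes): rejecting gives Alice an expected 0.85 × 200 + 0.15 × 50 = 177.5. Bob offers 177.5 and keeps 200 − 177.5 = 22.5.
Round 2 (Alice proposes): rejecting gives Bob an expected 0.85 × 22.5 = 19.125. Alice offers 19.125 and keeps 200 − 19.125 = 180.875.
Round 1 (Bob proposes): rejecting gives Alice an expected 0.85 × 180.875 + 0.15 × 50 = 161.24375, so Bob offers 161.24375, keeping 38.75625.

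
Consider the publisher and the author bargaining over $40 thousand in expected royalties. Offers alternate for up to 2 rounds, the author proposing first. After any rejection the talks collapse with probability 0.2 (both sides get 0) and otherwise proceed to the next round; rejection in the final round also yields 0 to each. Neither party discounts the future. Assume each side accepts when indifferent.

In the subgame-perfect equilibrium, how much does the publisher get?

By backward induction:
Round 2 (the publisher proposes): the author will accept anything ≥ 0, so the publisher offers 0 and keeps 40.
Round 1 (the author proposes): rejecting gives the publisher an expected 0.8 × 40 = 32, so the author offers 32, keeping 8.

32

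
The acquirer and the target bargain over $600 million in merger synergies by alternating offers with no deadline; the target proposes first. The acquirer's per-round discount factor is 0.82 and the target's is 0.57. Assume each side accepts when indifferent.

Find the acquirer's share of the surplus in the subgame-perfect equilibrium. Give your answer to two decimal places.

397.22

Let x be the target's share when the target proposes and y be the acquirer's share when the acquirer proposes.
The acquirer accepts iff offered ≥ 0.82·y, so x = 600 − 0.82y. Symmetrically y = 600 − 0.57x.
Substituting: x = 600 − 0.82(600 − 0.57x), giving x(1 − 0.57·0.82) = 600(1 − 0.82).
So x = 600 × 0.18 / 0.5326 ≈ 202.7788, and the acquirer receives 600 − x ≈ 397.2212.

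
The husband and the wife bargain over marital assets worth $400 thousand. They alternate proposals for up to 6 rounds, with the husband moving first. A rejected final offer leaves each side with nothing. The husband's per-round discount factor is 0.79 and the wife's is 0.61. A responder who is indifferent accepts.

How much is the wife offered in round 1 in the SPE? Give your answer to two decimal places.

132.60

Round 6 (the wife proposes): rejection yields 0 for the husband; the wife offers 0 and keeps 400.
Round 5 (the husband proposes): the wife can get 400 next round, worth 0.61 × 400 = 244 now. The husband offers 244 and keeps 400 − 244 = 156.
Round 4 (the wife proposes): the husband can get 156 next round, worth 0.79 × 156 = 123.24 now. The wife offers 123.24 and keeps 400 − 123.24 = 276.76.
Round 3 (the husband proposes): the wife can get 276.76 next round, worth 0.61 × 276.76 = 168.8236 now. The husband offers 168.8236 and keeps 400 − 168.8236 = 231.1764.
Round 2 (the wife proposes): the husband can get 231.1764 next round, worth 0.79 × 231.1764 = 182.629356 now; the wife offers that and keeps 217.370644.
Round 1 (the husband proposes): the wife can get 217.370644 next round, worth 0.61 × 217.370644 = 132.59609284 now; the husband offers that and keeps 267.40390716.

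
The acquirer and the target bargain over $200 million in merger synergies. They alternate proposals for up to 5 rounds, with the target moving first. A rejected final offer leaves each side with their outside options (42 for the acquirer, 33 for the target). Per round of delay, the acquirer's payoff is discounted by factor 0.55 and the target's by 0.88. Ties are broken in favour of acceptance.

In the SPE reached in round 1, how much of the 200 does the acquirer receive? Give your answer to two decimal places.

Round 5 (the target proposes): the acquirer gets 42 if talks fail, so the target offers 42 and keeps 158.
Round 4 (the acquirer proposes): the target can get 158 next round, worth 0.88 × 158 = 139.04 now. The acquirer offers 139.04 and keeps 200 − 139.04 = 60.96.
Round 3 (the target proposes): the acquirer can get 60.96 next round, worth 0.55 × 60.96 = 33.528 now; the target offers that and keeps 166.472.
Round 2 (the acquirer proposes): the target can get 166.472 next round, worth 0.88 × 166.472 = 146.49536 now; the acquirer offers that and keeps 53.50464.
Round 1 (the target proposes): the acquirer can get 53.50464 next round, worth 0.55 × 53.50464 = 29.427552 now. The target offers 29.427552 and keeps 200 − 29.427552 = 170.572448.

29.43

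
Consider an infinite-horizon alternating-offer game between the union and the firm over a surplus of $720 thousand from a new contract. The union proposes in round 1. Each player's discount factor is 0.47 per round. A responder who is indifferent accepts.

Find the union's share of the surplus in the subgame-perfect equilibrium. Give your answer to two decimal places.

489.80

When the union proposes, the firm accepts any offer worth at least 0.47 times what the firm would get by proposing next round; and vice versa.
This gives x = 720 − 0.47y and y = 720 − 0.47x, where x and y are each side's share when it proposes.
Hence (1 − 0.47·0.47)x = 720(1 − 0.47), i.e. 0.7791·x = 381.6.
x ≈ 489.7959; the firm's share is 720 − x ≈ 230.2041.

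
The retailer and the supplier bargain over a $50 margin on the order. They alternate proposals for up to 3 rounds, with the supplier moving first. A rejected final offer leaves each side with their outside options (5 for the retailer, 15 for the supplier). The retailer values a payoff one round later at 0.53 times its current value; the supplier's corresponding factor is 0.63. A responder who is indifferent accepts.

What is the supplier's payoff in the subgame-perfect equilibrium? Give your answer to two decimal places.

38.53

Round 3 (the supplier proposes): the retailer gets 5 if talks fail, so the supplier offers 5 and keeps 45.
Round 2 (the retailer proposes): the supplier can get 45 next round, worth 0.63 × 45 = 28.35 now, so the retailer offers 28.35, keeping 21.65.
Round 1 (the supplier proposes): the retailer can get 21.65 next round, worth 0.53 × 21.65 = 11.4745 now; the supplier offers that and keeps 38.5255.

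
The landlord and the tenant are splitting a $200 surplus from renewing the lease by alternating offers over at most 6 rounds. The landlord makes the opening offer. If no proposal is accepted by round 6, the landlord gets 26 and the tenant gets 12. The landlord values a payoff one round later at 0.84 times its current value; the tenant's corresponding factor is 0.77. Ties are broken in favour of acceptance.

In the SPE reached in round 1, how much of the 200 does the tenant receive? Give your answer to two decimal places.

96.63

By backward induction:
Round 6 (the tenant proposes): the landlord gets 26 if talks fail, so the tenant offers 26 and keeps 174.
Round 5 (the landlord proposes): the tenant can get 174 next round, worth 0.77 × 174 = 133.98 now. The landlord offers 133.98 and keeps 200 − 133.98 = 66.02.
Round 4 (the tenant proposes): the landlord can get 66.02 next round, worth 0.84 × 66.02 = 55.4568 now. The tenant offers 55.4568 and keeps 200 − 55.4568 = 144.5432.
Round 3 (the landlord proposes): the tenant can get 144.5432 next round, worth 0.77 × 144.5432 = 111.298264 now; the landlord offers that and keeps 88.701736.
Round 2 (the tenant proposes): the landlord can get 88.701736 next round, worth 0.84 × 88.701736 = 74.50945824 now, so the tenant offers 74.50945824, keeping 125.49054176.
Round 1 (the landlord proposes): the tenant can get 125.49054176 next round, worth 0.77 × 125.49054176 = 96.6277171552 now, so the landlord offers 96.6277171552, keeping 103.3722828448.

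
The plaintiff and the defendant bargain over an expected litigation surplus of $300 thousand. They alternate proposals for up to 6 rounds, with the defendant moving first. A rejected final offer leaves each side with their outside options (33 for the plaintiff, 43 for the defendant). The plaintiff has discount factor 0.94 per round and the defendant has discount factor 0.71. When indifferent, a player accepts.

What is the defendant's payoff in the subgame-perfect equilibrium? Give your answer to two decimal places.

56.03

By backward induction:
Round 6 (the plaintiff proposes): the defendant gets 43 if talks fail, so the plaintiff offers 43 and keeps 257.
Round 5 (the defendant proposes): the plaintiff can get 257 next round, worth 0.94 × 257 = 241.58 now. The defendant offers 241.58 and keeps 300 − 241.58 = 58.42.
Round 4 (the plaintiff proposes): the defendant can get 58.42 next round, worth 0.71 × 58.42 = 41.4782 now, so the plaintiff offers 41.4782, keeping 258.5218.
Round 3 (the defendant proposes): the plaintiff can get 258.5218 next round, worth 0.94 × 258.5218 = 243.010492 now, so the defendant offers 243.010492, keeping 56.989508.
Round 2 (the plaintiff proposes): the defendant can get 56.989508 next round, worth 0.71 × 56.989508 = 40.46255068 now, so the plaintiff offers 40.46255068, keeping 259.53744932.
Round 1 (the defendant proposes): the plaintiff can get 259.53744932 next round, worth 0.94 × 259.53744932 = 243.9652023608 now; the defendant offers that and keeps 56.0347976392.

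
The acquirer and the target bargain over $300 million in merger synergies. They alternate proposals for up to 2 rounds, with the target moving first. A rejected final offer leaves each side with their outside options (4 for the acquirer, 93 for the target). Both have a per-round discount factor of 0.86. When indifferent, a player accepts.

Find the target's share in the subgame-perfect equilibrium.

Round 2 (the acquirer proposes): the target gets 93 if talks fail, so the acquirer offers 93 and keeps 207.
Round 1 (the target proposes): the acquirer can get 207 next round, worth 0.86 × 207 = 178.02 now, so the target offers 178.02, keeping 121.98.

121.98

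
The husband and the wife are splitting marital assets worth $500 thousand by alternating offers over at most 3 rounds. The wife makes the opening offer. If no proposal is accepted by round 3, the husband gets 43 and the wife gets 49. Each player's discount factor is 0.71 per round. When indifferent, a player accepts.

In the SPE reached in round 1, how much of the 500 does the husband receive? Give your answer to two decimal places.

124.63

Work backward from the last round.
Round 3 (the wife proposes): the husband gets 43 if talks fail, so the wife offers 43 and keeps 457.
Round 2 (the husband proposes): the wife can get 457 next round, worth 0.71 × 457 = 324.47 now; the husband offers that and keeps 175.53.
Round 1 (the wife proposes): the husband can get 175.53 next round, worth 0.71 × 175.53 = 124.6263 now, so the wife offers 124.6263, keeping 375.3737.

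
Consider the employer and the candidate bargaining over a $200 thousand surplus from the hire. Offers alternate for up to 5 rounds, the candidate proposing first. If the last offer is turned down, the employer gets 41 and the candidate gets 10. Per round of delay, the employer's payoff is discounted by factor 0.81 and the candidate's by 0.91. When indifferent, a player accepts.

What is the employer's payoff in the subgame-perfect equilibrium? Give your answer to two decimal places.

47.60

Round 5 (the candidate proposes): the employer gets 41 if talks fail, so the candidate offers 41 and keeps 159.
Round 4 (the employer proposes): the candidate can get 159 next round, worth 0.91 × 159 = 144.69 now, so the employer offers 144.69, keeping 55.31.
Round 3 (the candidate proposes): the employer can get 55.31 next round, worth 0.81 × 55.31 = 44.8011 now; the candidate offers that and keeps 155.1989.
Round 2 (the employer proposes): the candidate can get 155.1989 next round, worth 0.91 × 155.1989 = 141.230999 now; the employer offers that and keeps 58.769001.
Round 1 (the candidate proposes): the employer can get 58.769001 next round, worth 0.81 × 58.769001 = 47.60289081 now, so the candidate offers 47.60289081, keeping 152.39710919.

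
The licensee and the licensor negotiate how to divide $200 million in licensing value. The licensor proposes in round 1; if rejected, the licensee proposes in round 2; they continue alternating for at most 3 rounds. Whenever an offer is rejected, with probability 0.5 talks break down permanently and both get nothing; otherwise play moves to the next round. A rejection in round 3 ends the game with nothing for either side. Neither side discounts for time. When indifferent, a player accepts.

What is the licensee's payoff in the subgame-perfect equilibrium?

Round 3 (the licensor proposes): the licensee will accept anything ≥ 0, so the licensor offers 0 and keeps 200.
Round 2 (the licensee proposes): rejecting gives the licensor an expected 0.5 × 200 = 100, so the licensee offers 100, keeping 100.
Round 1 (the licensor proposes): rejecting gives the licensee an expected 0.5 × 100 = 50; the licensor offers that and keeps 150.

50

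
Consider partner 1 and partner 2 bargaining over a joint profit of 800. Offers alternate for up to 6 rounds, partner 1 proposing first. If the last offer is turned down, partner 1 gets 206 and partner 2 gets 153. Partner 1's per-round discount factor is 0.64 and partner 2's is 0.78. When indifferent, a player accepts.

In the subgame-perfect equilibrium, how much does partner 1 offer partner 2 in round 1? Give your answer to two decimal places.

Work backward from the last round.
Round 6 (partner 2 proposes): partner 1 gets 206 if talks fail, so partner 2 offers 206 and keeps 594.
Round 5 (partner 1 proposes): partner 2 can get 594 next round, worth 0.78 × 594 = 463.32 now; partner 1 offers that and keeps 336.68.
Round 4 (partner 2 proposes): partner 1 can get 336.68 next round, worth 0.64 × 336.68 = 215.4752 now. Partner 2 offers 215.4752 and keeps 800 − 215.4752 = 584.5248.
Round 3 (partner 1 proposes): partner 2 can get 584.5248 next round, worth 0.78 × 584.5248 = 455.929344 now, so partner 1 offers 455.929344, keeping 344.070656.
Round 2 (partner 2 proposes): partner 1 can get 344.070656 next round, worth 0.64 × 344.070656 = 220.20521984 now. Partner 2 offers 220.20521984 and keeps 800 − 220.20521984 = 579.79478016.
Round 1 (partner 1 proposes): partner 2 can get 579.79478016 next round, worth 0.78 × 579.79478016 = 452.2399285248 now, so partner 1 offers 452.2399285248, keeping 347.7600714752.

452.24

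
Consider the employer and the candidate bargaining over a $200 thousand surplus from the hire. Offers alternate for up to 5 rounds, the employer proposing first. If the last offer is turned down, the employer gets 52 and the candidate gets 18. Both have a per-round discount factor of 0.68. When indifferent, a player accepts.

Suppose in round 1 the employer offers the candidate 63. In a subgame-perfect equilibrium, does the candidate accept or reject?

Round 5 (the employer proposes): the candidate gets 18 if talks fail, so the employer offers 18 and keeps 182.
Round 4 (the candidate proposes): the employer can get 182 next round, worth 0.68 × 182 = 123.76 now; the candidate offers that and keeps 76.24.
Round 3 (the employer proposes): the candidate can get 76.24 next round, worth 0.68 × 76.24 = 51.8432 now. The employer offers 51.8432 and keeps 200 − 51.8432 = 148.1568.
Round 2 (the candidate proposes): the employer can get 148.1568 next round, worth 0.68 × 148.1568 = 100.746624 now; the candidate offers that and keeps 99.253376.
So by rejecting in round 1, the candidate gets 99.253376 next round, worth 0.68 × 99.253376 = 67.49229568 now.
Offer 63 < 67.49229568, so the candidate rejects.

Reject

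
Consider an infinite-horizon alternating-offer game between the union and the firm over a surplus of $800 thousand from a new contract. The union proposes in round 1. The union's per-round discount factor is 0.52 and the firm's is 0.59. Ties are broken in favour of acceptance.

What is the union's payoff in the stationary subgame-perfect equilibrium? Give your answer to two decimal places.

473.17

When the union proposes, the firm accepts any offer worth at least 0.59 times what the firm would get by proposing next round; and vice versa.
This gives x = 800 − 0.59y and y = 800 − 0.52x, where x and y are each side's share when it proposes.
Hence (1 − 0.59·0.52)x = 800(1 − 0.59), i.e. 0.6932·x = 328.
x ≈ 473.1679; the firm's share is 800 − x ≈ 326.8321.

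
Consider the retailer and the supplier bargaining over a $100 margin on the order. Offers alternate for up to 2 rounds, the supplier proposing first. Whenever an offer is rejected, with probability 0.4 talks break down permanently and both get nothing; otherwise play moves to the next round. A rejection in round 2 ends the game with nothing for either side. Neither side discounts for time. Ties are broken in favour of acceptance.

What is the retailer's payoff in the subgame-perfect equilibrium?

By backward induction:
Round 2 (the retailer proposes): the supplier will accept anything ≥ 0, so the retailer offers 0 and keeps 100.
Round 1 (the supplier proposes): rejecting gives the retailer an expected 0.6 × 100 = 60, so the supplier offers 60, keeping 40.

60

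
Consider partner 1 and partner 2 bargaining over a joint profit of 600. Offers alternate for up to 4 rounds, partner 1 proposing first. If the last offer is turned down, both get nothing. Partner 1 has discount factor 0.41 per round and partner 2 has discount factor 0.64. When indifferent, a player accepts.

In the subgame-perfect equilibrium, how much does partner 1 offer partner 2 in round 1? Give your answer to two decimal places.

327.32

Round 4 (partner 2 proposes): rejection yields 0 for partner 1; partner 2 offers 0 and keeps 600.
Round 3 (partner 1 proposes): partner 2 can get 600 next round, worth 0.64 × 600 = 384 now; partner 1 offers that and keeps 216.
Round 2 (partner 2 proposes): partner 1 can get 216 next round, worth 0.41 × 216 = 88.56 now; partner 2 offers that and keeps 511.44.
Round 1 (partner 1 proposes): partner 2 can get 511.44 next round, worth 0.64 × 511.44 = 327.3216 now; partner 1 offers that and keeps 272.6784.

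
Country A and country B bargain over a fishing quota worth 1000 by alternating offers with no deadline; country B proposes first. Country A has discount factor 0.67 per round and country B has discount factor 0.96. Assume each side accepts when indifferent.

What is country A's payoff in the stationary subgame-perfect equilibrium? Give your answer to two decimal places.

75.11

In a stationary SPE each proposer offers the other exactly their discounted continuation value.
If country B keeps x when proposing and country A keeps y when proposing, then x = 1000 − 0.67y and y = 1000 − 0.96x.
Solving: x = 1000(1 − 0.67) / (1 − 0.96·0.67) = 330 / 0.3568 ≈ 924.8879.
Country A gets 1000 − 924.8879 ≈ 75.1121.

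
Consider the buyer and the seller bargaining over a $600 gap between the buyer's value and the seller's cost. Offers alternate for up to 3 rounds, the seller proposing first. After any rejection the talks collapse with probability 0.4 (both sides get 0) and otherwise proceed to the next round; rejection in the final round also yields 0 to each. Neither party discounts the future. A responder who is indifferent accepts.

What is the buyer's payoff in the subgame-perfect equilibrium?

144

Round 3 (the seller proposes): rejection yields 0 for the buyer; the seller offers 0 and keeps 600.
Round 2 (the buyer proposes): rejecting gives the seller an expected 0.6 × 600 = 360. The buyer offers 360 and keeps 600 − 360 = 240.
Round 1 (the seller proposes): rejecting gives the buyer an expected 0.6 × 240 = 144; the seller offers that and keeps 456.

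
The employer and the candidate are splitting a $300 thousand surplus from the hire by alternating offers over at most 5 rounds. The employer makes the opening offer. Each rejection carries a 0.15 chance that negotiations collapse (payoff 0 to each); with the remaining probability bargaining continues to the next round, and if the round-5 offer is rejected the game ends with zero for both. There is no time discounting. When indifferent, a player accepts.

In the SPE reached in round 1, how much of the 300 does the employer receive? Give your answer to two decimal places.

234.11

Round 5 (the employer proposes): the candidate will accept anything ≥ 0, so the employer offers 0 and keeps 300.
Round 4 (the candidate proposes): rejecting gives the employer an expected 0.85 × 300 = 255. The candidate offers 255 and keeps 300 − 255 = 45.
Round 3 (the employer proposes): rejecting gives the candidate an expected 0.85 × 45 = 38.25. The employer offers 38.25 and keeps 300 − 38.25 = 261.75.
Round 2 (the candidate proposes): rejecting gives the employer an expected 0.85 × 261.75 = 222.4875. The candidate offers 222.4875 and keeps 300 − 222.4875 = 77.5125.
Round 1 (the employer proposes): rejecting gives the candidate an expected 0.85 × 77.5125 = 65.885625. The employer offers 65.885625 and keeps 300 − 65.885625 = 234.114375.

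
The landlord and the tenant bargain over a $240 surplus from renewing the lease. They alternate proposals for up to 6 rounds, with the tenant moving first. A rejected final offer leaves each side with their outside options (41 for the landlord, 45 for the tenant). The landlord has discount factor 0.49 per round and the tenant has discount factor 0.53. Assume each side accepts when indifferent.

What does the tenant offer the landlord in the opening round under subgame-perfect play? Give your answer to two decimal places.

Round 6 (the landlord proposes): the tenant gets 45 if talks fail, so the landlord offers 45 and keeps 195.
Round 5 (the tenant proposes): the landlord can get 195 next round, worth 0.49 × 195 = 95.55 now. The tenant offers 95.55 and keeps 240 − 95.55 = 144.45.
Round 4 (the landlord proposes): the tenant can get 144.45 next round, worth 0.53 × 144.45 = 76.5585 now. The landlord offers 76.5585 and keeps 240 − 76.5585 = 163.4415.
Round 3 (the tenant proposes): the landlord can get 163.4415 next round, worth 0.49 × 163.4415 = 80.086335 now, so the tenant offers 80.086335, keeping 159.913665.
Round 2 (the landlord proposes): the tenant can get 159.913665 next round, worth 0.53 × 159.913665 = 84.75424245 now; the landlord offers that and keeps 155.24575755.
Round 1 (the tenant proposes): the landlord can get 155.24575755 next round, worth 0.49 × 155.24575755 = 76.0704211995 now; the tenant offers that and keeps 163.9295788005.

76.07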